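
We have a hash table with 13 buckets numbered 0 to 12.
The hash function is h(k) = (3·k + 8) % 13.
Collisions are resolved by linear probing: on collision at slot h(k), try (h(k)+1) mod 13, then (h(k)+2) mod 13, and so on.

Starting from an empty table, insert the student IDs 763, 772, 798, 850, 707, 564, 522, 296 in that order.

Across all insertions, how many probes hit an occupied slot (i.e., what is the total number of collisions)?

763: h=9 → slot 9
772: h=10 → slot 10
798: h=10, probe 10,11 → slot 11
850: h=10, probe 10,11,12 → slot 12
707: h=10, probe 10,11,12,0 → slot 0
564: h=10, probe 10,11,12,0,1 → slot 1
522: h=1, probe 1,2 → slot 2
296: h=12, probe 12,0,1,2,3 → slot 3
Table: [707, 564, 522, 296, ., ., ., ., ., 763, 772, 798, 850]

15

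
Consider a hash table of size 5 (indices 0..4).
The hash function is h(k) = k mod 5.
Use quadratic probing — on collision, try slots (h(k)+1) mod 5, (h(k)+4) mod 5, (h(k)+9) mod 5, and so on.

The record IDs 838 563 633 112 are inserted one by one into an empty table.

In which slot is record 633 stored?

2

838 hashes to 3; slot 3 is free → place at 3.
563 hashes to 3; 3 taken → place at 4.
633 hashes to 3; 3,4 taken → place at 2.
112 hashes to 2; 2,3 taken → place at 1.
Table: [—, 112, 633, 838, 563]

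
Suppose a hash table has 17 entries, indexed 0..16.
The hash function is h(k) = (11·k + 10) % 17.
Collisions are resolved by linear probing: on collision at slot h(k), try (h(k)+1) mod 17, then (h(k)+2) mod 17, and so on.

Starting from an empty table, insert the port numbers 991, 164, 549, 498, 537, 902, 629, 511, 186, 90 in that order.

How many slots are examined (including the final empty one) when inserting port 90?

6

991: h=14 -> slot 14
164: h=12 -> slot 12
549: h=14, probe 14,15 -> slot 15
498: h=14, probe 14,15,16 -> slot 16
537: h=1 -> slot 1
902: h=4 -> slot 4
629: h=10 -> slot 10
511: h=4, probe 4,5 -> slot 5
186: h=16, probe 16,0 -> slot 0
90: h=14, probe 14,15,16,0,1,2 -> slot 2
Table: [186, 537, 90, _, 902, 511, _, _, _, _, 629, _, 164, _, 991, 549, 498]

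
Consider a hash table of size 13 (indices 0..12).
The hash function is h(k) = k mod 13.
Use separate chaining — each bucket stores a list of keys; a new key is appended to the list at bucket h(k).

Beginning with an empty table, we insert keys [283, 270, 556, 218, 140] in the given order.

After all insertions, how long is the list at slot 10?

5

Insert 283: h=10, bucket 10 empty -> new chain.
Insert 270: h=10, bucket 10 nonempty -> append to chain.
Insert 556: h=10, bucket 10 nonempty -> append to chain.
Insert 218: h=10, bucket 10 nonempty -> append to chain.
Insert 140: h=10, bucket 10 nonempty -> append to chain.
Final buckets:
0: .
1: .
2: .
3: .
4: .
5: .
6: .
7: .
8: .
9: .
10: 283 -> 270 -> 556 -> 218 -> 140
11: .
12: .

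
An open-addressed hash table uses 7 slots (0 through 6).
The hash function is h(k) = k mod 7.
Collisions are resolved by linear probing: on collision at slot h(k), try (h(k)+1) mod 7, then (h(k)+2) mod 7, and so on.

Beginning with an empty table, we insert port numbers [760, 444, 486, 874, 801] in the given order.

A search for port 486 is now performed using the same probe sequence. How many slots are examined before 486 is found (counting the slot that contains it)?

3

760 hashes to 4; slot 4 is free → place at 4.
444 hashes to 3; slot 3 is free → place at 3.
486 hashes to 3; 3,4 taken → place at 5.
874 hashes to 6; slot 6 is free → place at 6.
801 hashes to 3; 3,4,5,6 taken → place at 0.
Table: [801, -, -, 444, 760, 486, 874]
Lookup 486: h=3, probe 3,4,5 → found at 5.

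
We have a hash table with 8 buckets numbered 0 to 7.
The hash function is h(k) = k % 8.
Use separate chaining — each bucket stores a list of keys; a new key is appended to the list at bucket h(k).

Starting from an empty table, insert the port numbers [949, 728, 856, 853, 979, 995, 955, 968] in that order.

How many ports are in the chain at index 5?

2

Insert 949: h=5, bucket 5 empty → new chain.
Insert 728: h=0, bucket 0 empty → new chain.
Insert 856: h=0, bucket 0 nonempty → append to chain.
Insert 853: h=5, bucket 5 nonempty → append to chain.
Insert 979: h=3, bucket 3 empty → new chain.
Insert 995: h=3, bucket 3 nonempty → append to chain.
Insert 955: h=3, bucket 3 nonempty → append to chain.
Insert 968: h=0, bucket 0 nonempty → append to chain.
Final buckets:
0: 728 -> 856 -> 968
1: _
2: _
3: 979 -> 995 -> 955
4: _
5: 949 -> 853
6: _
7: _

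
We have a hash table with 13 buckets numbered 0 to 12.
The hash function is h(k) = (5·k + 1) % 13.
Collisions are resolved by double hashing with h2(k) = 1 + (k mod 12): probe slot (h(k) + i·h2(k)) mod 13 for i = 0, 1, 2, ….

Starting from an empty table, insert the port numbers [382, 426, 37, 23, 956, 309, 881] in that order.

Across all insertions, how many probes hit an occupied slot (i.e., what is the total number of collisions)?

382: h=0 -> slot 0
426: h=12 -> slot 12
37: h=4 -> slot 4
23: h=12, h2=12, probe 12,11 -> slot 11
956: h=10 -> slot 10
309: h=12, h2=10, probe 12,9 -> slot 9
881: h=12, h2=6, probe 12,5 -> slot 5
Table: [382, -, -, -, 37, 881, -, -, -, 309, 956, 23, 426]

3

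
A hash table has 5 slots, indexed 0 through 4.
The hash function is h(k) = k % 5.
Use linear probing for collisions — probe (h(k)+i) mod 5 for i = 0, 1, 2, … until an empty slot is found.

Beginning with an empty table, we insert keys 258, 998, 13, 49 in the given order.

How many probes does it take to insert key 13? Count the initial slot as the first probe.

3

258: h=3 => slot 3
998: h=3, probe 3,4 => slot 4
13: h=3, probe 3,4,0 => slot 0
49: h=4, probe 4,0,1 => slot 1
Table: [13, 49, ., 258, 998]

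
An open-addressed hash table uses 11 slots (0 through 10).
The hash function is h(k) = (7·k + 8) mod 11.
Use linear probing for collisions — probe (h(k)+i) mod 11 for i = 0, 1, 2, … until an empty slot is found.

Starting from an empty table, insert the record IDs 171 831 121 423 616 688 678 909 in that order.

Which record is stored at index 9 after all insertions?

Insert 171: h=6, slot 6 empty => index 6.
Insert 831: h=6, slot 6 occupied => index 7.
Insert 121: h=8, slot 8 empty => index 8.
Insert 423: h=10, slot 10 empty => index 10.
Insert 616: h=8, slot 8 occupied => index 9.
Insert 688: h=6, slots 6,7,8,9,10 occupied => index 0.
Insert 678: h=2, slot 2 empty => index 2.
Insert 909: h=2, slot 2 occupied => index 3.
Table: [688, -, 678, 909, -, -, 171, 831, 121, 616, 423]

616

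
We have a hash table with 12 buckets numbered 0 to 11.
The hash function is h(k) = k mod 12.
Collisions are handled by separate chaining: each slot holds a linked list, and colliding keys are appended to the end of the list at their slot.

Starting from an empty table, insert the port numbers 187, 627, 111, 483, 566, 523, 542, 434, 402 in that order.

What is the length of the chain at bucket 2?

3

Insert 187: h=7, bucket 7 empty → new chain.
Insert 627: h=3, bucket 3 empty → new chain.
Insert 111: h=3, bucket 3 nonempty → append to chain.
Insert 483: h=3, bucket 3 nonempty → append to chain.
Insert 566: h=2, bucket 2 empty → new chain.
Insert 523: h=7, bucket 7 nonempty → append to chain.
Insert 542: h=2, bucket 2 nonempty → append to chain.
Insert 434: h=2, bucket 2 nonempty → append to chain.
Insert 402: h=6, bucket 6 empty → new chain.
Final buckets:
0: —
1: —
2: 566 -> 542 -> 434
3: 627 -> 111 -> 483
4: —
5: —
6: 402
7: 187 -> 523
8: —
9: —
10: —
11: —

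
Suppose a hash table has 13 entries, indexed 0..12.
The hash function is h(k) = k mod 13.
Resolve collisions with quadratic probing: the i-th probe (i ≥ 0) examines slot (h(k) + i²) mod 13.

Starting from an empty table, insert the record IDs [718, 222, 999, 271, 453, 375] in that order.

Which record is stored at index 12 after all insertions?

271

718 hashes to 3; slot 3 is free -> place at 3.
222 hashes to 1; slot 1 is free -> place at 1.
999 hashes to 11; slot 11 is free -> place at 11.
271 hashes to 11; 11 taken -> place at 12.
453 hashes to 11; 11,12 taken -> place at 2.
375 hashes to 11; 11,12,2 taken -> place at 7.
Table: [_, 222, 453, 718, _, _, _, 375, _, _, _, 999, 271]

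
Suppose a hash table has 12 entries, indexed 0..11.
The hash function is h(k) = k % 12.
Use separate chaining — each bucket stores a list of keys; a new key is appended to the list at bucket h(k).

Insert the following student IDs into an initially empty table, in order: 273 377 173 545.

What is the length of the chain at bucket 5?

273 → bucket 9
377 → bucket 5
173 → bucket 5 (collision)
545 → bucket 5 (collision)
Final buckets:
0: .
1: .
2: .
3: .
4: .
5: 377 -> 173 -> 545
6: .
7: .
8: .
9: 273
10: .
11: .

3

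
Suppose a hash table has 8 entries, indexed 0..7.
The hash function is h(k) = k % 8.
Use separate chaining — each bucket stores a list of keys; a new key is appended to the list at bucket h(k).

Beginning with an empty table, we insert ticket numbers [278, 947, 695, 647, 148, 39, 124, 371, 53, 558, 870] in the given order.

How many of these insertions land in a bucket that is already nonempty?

Insert 278: h=6, bucket 6 empty -> new chain.
Insert 947: h=3, bucket 3 empty -> new chain.
Insert 695: h=7, bucket 7 empty -> new chain.
Insert 647: h=7, bucket 7 nonempty -> append to chain.
Insert 148: h=4, bucket 4 empty -> new chain.
Insert 39: h=7, bucket 7 nonempty -> append to chain.
Insert 124: h=4, bucket 4 nonempty -> append to chain.
Insert 371: h=3, bucket 3 nonempty -> append to chain.
Insert 53: h=5, bucket 5 empty -> new chain.
Insert 558: h=6, bucket 6 nonempty -> append to chain.
Insert 870: h=6, bucket 6 nonempty -> append to chain.
Final buckets:
0: -
1: -
2: -
3: 947 -> 371
4: 148 -> 124
5: 53
6: 278 -> 558 -> 870
7: 695 -> 647 -> 39

6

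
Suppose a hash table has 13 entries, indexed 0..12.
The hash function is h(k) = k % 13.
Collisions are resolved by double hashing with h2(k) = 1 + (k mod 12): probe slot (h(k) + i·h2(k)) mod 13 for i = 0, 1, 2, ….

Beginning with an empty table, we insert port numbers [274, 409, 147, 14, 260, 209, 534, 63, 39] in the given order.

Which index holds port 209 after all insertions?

274 hashes to 1; slot 1 is free -> place at 1.
409 hashes to 6; slot 6 is free -> place at 6.
147 hashes to 4; slot 4 is free -> place at 4.
14 hashes to 1, h2=3; 1,4 taken -> place at 7.
260 hashes to 0; slot 0 is free -> place at 0.
209 hashes to 1, h2=6; 1,7,0,6 taken -> place at 12.
534 hashes to 1, h2=7; 1 taken -> place at 8.
63 hashes to 11; slot 11 is free -> place at 11.
39 hashes to 0, h2=4; 0,4,8,12 taken -> place at 3.
Table: [260, 274, ., 39, 147, ., 409, 14, 534, ., ., 63, 209]

12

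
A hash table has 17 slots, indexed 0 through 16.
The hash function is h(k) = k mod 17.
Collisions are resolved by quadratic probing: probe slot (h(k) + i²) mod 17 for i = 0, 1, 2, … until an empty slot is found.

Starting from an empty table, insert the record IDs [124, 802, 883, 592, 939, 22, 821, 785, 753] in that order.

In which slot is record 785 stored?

124: h=5 => slot 5
802: h=3 => slot 3
883: h=16 => slot 16
592: h=14 => slot 14
939: h=4 => slot 4
22: h=5, probe 5,6 => slot 6
821: h=5, probe 5,6,9 => slot 9
785: h=3, probe 3,4,7 => slot 7
753: h=5, probe 5,6,9,14,4,13 => slot 13
Table: [—, —, —, 802, 939, 124, 22, 785, —, 821, —, —, —, 753, 592, —, 883]

7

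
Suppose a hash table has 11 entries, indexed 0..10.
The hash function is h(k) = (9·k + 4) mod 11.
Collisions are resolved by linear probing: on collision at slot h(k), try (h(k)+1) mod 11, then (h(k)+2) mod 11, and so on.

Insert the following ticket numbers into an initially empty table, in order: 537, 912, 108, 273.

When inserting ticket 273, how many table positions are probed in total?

3

Insert 537: h=8, slot 8 empty → index 8.
Insert 912: h=6, slot 6 empty → index 6.
Insert 108: h=8, slot 8 occupied → index 9.
Insert 273: h=8, slots 8,9 occupied → index 10.
Table: [., ., ., ., ., ., 912, ., 537, 108, 273]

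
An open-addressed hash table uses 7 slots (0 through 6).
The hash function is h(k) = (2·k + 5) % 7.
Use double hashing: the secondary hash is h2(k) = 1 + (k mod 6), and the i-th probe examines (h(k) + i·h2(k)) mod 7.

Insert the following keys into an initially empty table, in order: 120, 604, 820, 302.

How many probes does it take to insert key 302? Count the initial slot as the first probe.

2

120 hashes to 0; slot 0 is free => place at 0.
604 hashes to 2; slot 2 is free => place at 2.
820 hashes to 0, h2=5; 0 taken => place at 5.
302 hashes to 0, h2=3; 0 taken => place at 3.
Table: [120, ∅, 604, 302, ∅, 820, ∅]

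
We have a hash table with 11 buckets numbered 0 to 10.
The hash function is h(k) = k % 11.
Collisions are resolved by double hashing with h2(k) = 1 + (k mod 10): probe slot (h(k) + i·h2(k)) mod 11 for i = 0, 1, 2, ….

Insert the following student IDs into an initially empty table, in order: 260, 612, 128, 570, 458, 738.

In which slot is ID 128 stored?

5

Insert 260: h=7, slot 7 empty -> index 7.
Insert 612: h=7, h2=3, slot 7 occupied -> index 10.
Insert 128: h=7, h2=9, slot 7 occupied -> index 5.
Insert 570: h=9, slot 9 empty -> index 9.
Insert 458: h=7, h2=9, slots 7,5 occupied -> index 3.
Insert 738: h=1, slot 1 empty -> index 1.
Table: [—, 738, —, 458, —, 128, —, 260, —, 570, 612]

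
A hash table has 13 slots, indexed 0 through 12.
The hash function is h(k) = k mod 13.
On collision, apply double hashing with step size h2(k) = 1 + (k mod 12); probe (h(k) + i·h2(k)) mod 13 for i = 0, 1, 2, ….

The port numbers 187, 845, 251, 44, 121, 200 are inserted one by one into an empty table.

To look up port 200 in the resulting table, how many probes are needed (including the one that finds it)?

187: h=5 -> slot 5
845: h=0 -> slot 0
251: h=4 -> slot 4
44: h=5, h2=9, probe 5,1 -> slot 1
121: h=4, h2=2, probe 4,6 -> slot 6
200: h=5, h2=9, probe 5,1,10 -> slot 10
Table: [845, 44, —, —, 251, 187, 121, —, —, —, 200, —, —]
Lookup 200: h=5, h2=9, probe 5,1,10 → found at 10.

3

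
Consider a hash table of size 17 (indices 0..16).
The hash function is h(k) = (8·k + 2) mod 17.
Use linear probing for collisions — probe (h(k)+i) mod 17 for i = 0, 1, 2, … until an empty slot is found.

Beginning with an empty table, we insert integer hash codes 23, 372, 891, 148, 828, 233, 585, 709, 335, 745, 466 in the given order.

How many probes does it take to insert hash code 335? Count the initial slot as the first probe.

23 hashes to 16; slot 16 is free => place at 16.
372 hashes to 3; slot 3 is free => place at 3.
891 hashes to 7; slot 7 is free => place at 7.
148 hashes to 13; slot 13 is free => place at 13.
828 hashes to 13; 13 taken => place at 14.
233 hashes to 13; 13,14 taken => place at 15.
585 hashes to 7; 7 taken => place at 8.
709 hashes to 13; 13,14,15,16 taken => place at 0.
335 hashes to 13; 13,14,15,16,0 taken => place at 1.
745 hashes to 12; slot 12 is free => place at 12.
466 hashes to 7; 7,8 taken => place at 9.
Table: [709, 335, ., 372, ., ., ., 891, 585, 466, ., ., 745, 148, 828, 233, 23]

6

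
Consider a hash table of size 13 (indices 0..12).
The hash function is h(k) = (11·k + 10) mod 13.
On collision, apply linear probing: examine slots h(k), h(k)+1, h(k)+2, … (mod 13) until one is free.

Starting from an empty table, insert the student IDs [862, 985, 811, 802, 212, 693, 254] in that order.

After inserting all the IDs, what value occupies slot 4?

212

Insert 862: h=2, slot 2 empty -> index 2.
Insert 985: h=3, slot 3 empty -> index 3.
Insert 811: h=0, slot 0 empty -> index 0.
Insert 802: h=5, slot 5 empty -> index 5.
Insert 212: h=2, slots 2,3 occupied -> index 4.
Insert 693: h=2, slots 2,3,4,5 occupied -> index 6.
Insert 254: h=9, slot 9 empty -> index 9.
Table: [811, _, 862, 985, 212, 802, 693, _, _, 254, _, _, _]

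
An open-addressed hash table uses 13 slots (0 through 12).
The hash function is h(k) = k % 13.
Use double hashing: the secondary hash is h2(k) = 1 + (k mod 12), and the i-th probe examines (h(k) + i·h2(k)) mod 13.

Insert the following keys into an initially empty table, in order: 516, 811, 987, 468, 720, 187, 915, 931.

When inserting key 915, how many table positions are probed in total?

516 hashes to 9; slot 9 is free => place at 9.
811 hashes to 5; slot 5 is free => place at 5.
987 hashes to 12; slot 12 is free => place at 12.
468 hashes to 0; slot 0 is free => place at 0.
720 hashes to 5, h2=1; 5 taken => place at 6.
187 hashes to 5, h2=8; 5,0 taken => place at 8.
915 hashes to 5, h2=4; 5,9,0 taken => place at 4.
931 hashes to 8, h2=8; 8 taken => place at 3.
Table: [468, -, -, 931, 915, 811, 720, -, 187, 516, -, -, 987]

4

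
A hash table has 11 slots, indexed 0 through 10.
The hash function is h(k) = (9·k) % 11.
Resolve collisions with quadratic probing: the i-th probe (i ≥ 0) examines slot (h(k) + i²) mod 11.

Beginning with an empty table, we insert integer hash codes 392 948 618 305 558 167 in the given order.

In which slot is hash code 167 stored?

5

392 hashes to 8; slot 8 is free => place at 8.
948 hashes to 7; slot 7 is free => place at 7.
618 hashes to 7; 7,8 taken => place at 0.
305 hashes to 6; slot 6 is free => place at 6.
558 hashes to 6; 6,7 taken => place at 10.
167 hashes to 7; 7,8,0 taken => place at 5.
Table: [618, _, _, _, _, 167, 305, 948, 392, _, 558]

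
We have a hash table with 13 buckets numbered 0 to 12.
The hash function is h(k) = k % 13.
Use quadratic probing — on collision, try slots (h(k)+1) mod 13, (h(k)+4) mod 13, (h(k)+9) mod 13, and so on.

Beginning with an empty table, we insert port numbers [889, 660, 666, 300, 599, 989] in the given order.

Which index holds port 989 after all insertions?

Insert 889: h=5, slot 5 empty -> index 5.
Insert 660: h=10, slot 10 empty -> index 10.
Insert 666: h=3, slot 3 empty -> index 3.
Insert 300: h=1, slot 1 empty -> index 1.
Insert 599: h=1, slot 1 occupied -> index 2.
Insert 989: h=1, slots 1,2,5,10 occupied -> index 4.
Table: [∅, 300, 599, 666, 989, 889, ∅, ∅, ∅, ∅, 660, ∅, ∅]

4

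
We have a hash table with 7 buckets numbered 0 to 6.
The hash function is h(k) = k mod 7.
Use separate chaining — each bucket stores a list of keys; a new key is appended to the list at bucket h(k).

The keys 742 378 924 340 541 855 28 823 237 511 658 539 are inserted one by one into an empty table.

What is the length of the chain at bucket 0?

7

742 → bucket 0
378 → bucket 0 (collision)
924 → bucket 0 (collision)
340 → bucket 4
541 → bucket 2
855 → bucket 1
28 → bucket 0 (collision)
823 → bucket 4 (collision)
237 → bucket 6
511 → bucket 0 (collision)
658 → bucket 0 (collision)
539 → bucket 0 (collision)
Final buckets:
0: 742 -> 378 -> 924 -> 28 -> 511 -> 658 -> 539
1: 855
2: 541
3: —
4: 340 -> 823
5: —
6: 237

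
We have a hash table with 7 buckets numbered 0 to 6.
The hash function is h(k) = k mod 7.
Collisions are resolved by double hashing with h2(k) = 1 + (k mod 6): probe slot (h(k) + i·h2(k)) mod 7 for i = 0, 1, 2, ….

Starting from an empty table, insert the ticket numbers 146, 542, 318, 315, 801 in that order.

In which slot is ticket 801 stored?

146 hashes to 6; slot 6 is free → place at 6.
542 hashes to 3; slot 3 is free → place at 3.
318 hashes to 3, h2=1; 3 taken → place at 4.
315 hashes to 0; slot 0 is free → place at 0.
801 hashes to 3, h2=4; 3,0,4 taken → place at 1.
Table: [315, 801, -, 542, 318, -, 146]

1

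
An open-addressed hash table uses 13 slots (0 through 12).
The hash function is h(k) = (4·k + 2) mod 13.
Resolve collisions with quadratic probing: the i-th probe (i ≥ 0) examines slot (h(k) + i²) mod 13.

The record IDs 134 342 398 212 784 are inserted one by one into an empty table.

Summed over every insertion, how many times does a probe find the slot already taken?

6

Insert 134: h=5, slot 5 empty → index 5.
Insert 342: h=5, slot 5 occupied → index 6.
Insert 398: h=8, slot 8 empty → index 8.
Insert 212: h=5, slots 5,6 occupied → index 9.
Insert 784: h=5, slots 5,6,9 occupied → index 1.
Table: [-, 784, -, -, -, 134, 342, -, 398, 212, -, -, -]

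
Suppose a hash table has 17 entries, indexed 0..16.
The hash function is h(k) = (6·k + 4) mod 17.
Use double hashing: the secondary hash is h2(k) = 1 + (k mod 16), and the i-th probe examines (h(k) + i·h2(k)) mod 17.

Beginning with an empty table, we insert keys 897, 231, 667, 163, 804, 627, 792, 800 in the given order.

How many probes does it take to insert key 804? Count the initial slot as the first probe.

Insert 897: h=14, slot 14 empty -> index 14.
Insert 231: h=13, slot 13 empty -> index 13.
Insert 667: h=11, slot 11 empty -> index 11.
Insert 163: h=13, h2=4, slot 13 occupied -> index 0.
Insert 804: h=0, h2=5, slot 0 occupied -> index 5.
Insert 627: h=9, slot 9 empty -> index 9.
Insert 792: h=13, h2=9, slots 13,5,14 occupied -> index 6.
Insert 800: h=10, slot 10 empty -> index 10.
Table: [163, —, —, —, —, 804, 792, —, —, 627, 800, 667, —, 231, 897, —, —]

2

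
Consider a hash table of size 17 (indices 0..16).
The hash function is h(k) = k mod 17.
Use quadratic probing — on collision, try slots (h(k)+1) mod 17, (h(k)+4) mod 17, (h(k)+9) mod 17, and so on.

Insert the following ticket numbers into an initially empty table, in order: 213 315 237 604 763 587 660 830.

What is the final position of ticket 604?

13

213 hashes to 9; slot 9 is free → place at 9.
315 hashes to 9; 9 taken → place at 10.
237 hashes to 16; slot 16 is free → place at 16.
604 hashes to 9; 9,10 taken → place at 13.
763 hashes to 15; slot 15 is free → place at 15.
587 hashes to 9; 9,10,13 taken → place at 1.
660 hashes to 14; slot 14 is free → place at 14.
830 hashes to 14; 14,15,1 taken → place at 6.
Table: [∅, 587, ∅, ∅, ∅, ∅, 830, ∅, ∅, 213, 315, ∅, ∅, 604, 660, 763, 237]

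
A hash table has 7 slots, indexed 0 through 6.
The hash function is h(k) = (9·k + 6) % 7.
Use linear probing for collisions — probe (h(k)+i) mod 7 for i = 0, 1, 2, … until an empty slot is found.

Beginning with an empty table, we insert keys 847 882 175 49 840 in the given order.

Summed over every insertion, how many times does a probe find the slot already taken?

10

847: h=6 => slot 6
882: h=6, probe 6,0 => slot 0
175: h=6, probe 6,0,1 => slot 1
49: h=6, probe 6,0,1,2 => slot 2
840: h=6, probe 6,0,1,2,3 => slot 3
Table: [882, 175, 49, 840, _, _, 847]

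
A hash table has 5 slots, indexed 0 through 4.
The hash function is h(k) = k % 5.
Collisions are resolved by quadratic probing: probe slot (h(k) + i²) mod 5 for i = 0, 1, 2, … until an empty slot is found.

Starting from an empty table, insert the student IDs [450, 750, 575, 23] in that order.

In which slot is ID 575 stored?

4

Insert 450: h=0, slot 0 empty -> index 0.
Insert 750: h=0, slot 0 occupied -> index 1.
Insert 575: h=0, slots 0,1 occupied -> index 4.
Insert 23: h=3, slot 3 empty -> index 3.
Table: [450, 750, _, 23, 575]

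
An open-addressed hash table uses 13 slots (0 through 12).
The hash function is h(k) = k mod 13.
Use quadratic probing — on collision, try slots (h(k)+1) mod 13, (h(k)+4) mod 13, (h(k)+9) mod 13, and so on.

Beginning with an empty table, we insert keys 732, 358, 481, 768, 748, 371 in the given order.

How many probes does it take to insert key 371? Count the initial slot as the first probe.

Insert 732: h=4, slot 4 empty => index 4.
Insert 358: h=7, slot 7 empty => index 7.
Insert 481: h=0, slot 0 empty => index 0.
Insert 768: h=1, slot 1 empty => index 1.
Insert 748: h=7, slot 7 occupied => index 8.
Insert 371: h=7, slots 7,8 occupied => index 11.
Table: [481, 768, ., ., 732, ., ., 358, 748, ., ., 371, .]

3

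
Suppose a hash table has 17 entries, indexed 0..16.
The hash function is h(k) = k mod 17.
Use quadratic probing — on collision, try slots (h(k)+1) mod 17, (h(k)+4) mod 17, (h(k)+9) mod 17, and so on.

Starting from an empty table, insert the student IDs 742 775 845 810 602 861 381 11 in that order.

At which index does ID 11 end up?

2

Insert 742: h=11, slot 11 empty → index 11.
Insert 775: h=10, slot 10 empty → index 10.
Insert 845: h=12, slot 12 empty → index 12.
Insert 810: h=11, slots 11,12 occupied → index 15.
Insert 602: h=7, slot 7 empty → index 7.
Insert 861: h=11, slots 11,12,15 occupied → index 3.
Insert 381: h=7, slot 7 occupied → index 8.
Insert 11: h=11, slots 11,12,15,3,10 occupied → index 2.
Table: [—, —, 11, 861, —, —, —, 602, 381, —, 775, 742, 845, —, —, 810, —]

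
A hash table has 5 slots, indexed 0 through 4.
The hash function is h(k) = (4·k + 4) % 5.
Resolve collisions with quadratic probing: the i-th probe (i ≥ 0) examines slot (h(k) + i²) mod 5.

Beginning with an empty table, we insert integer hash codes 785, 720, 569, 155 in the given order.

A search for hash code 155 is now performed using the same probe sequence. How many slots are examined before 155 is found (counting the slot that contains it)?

Insert 785: h=4, slot 4 empty → index 4.
Insert 720: h=4, slot 4 occupied → index 0.
Insert 569: h=0, slot 0 occupied → index 1.
Insert 155: h=4, slots 4,0 occupied → index 3.
Table: [720, 569, —, 155, 785]
Lookup 155: h=4, probe 4,0,3 → found at 3.

3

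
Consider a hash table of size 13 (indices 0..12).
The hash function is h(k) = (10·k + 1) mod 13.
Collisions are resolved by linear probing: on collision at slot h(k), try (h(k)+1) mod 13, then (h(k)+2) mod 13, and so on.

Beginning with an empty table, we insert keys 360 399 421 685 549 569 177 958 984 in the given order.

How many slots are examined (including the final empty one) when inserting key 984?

360: h=0 -> slot 0
399: h=0, probe 0,1 -> slot 1
421: h=12 -> slot 12
685: h=0, probe 0,1,2 -> slot 2
549: h=5 -> slot 5
569: h=10 -> slot 10
177: h=3 -> slot 3
958: h=0, probe 0,1,2,3,4 -> slot 4
984: h=0, probe 0,1,2,3,4,5,6 -> slot 6
Table: [360, 399, 685, 177, 958, 549, 984, ∅, ∅, ∅, 569, ∅, 421]

7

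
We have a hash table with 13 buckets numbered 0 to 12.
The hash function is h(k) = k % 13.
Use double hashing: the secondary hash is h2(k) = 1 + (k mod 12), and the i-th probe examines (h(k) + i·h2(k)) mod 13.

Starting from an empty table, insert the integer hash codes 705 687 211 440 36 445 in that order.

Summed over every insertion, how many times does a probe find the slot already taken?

705: h=3 → slot 3
687: h=11 → slot 11
211: h=3, h2=8, probe 3,11,6 → slot 6
440: h=11, h2=9, probe 11,7 → slot 7
36: h=10 → slot 10
445: h=3, h2=2, probe 3,5 → slot 5
Table: [., ., ., 705, ., 445, 211, 440, ., ., 36, 687, .]

4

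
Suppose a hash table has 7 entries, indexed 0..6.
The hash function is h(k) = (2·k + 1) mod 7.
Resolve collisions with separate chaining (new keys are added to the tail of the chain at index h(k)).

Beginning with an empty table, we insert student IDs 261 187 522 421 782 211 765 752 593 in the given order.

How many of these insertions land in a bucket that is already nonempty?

Insert 261: h=5, bucket 5 empty -> new chain.
Insert 187: h=4, bucket 4 empty -> new chain.
Insert 522: h=2, bucket 2 empty -> new chain.
Insert 421: h=3, bucket 3 empty -> new chain.
Insert 782: h=4, bucket 4 nonempty -> append to chain.
Insert 211: h=3, bucket 3 nonempty -> append to chain.
Insert 765: h=5, bucket 5 nonempty -> append to chain.
Insert 752: h=0, bucket 0 empty -> new chain.
Insert 593: h=4, bucket 4 nonempty -> append to chain.
Final buckets:
0: 752
1: _
2: 522
3: 421 -> 211
4: 187 -> 782 -> 593
5: 261 -> 765
6: _

4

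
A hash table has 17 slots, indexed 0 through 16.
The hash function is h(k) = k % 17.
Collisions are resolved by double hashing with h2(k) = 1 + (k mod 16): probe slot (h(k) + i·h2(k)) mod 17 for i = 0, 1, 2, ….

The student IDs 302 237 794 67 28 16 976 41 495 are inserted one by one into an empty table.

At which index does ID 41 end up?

302: h=13 -> slot 13
237: h=16 -> slot 16
794: h=12 -> slot 12
67: h=16, h2=4, probe 16,3 -> slot 3
28: h=11 -> slot 11
16: h=16, h2=1, probe 16,0 -> slot 0
976: h=7 -> slot 7
41: h=7, h2=10, probe 7,0,10 -> slot 10
495: h=2 -> slot 2
Table: [16, _, 495, 67, _, _, _, 976, _, _, 41, 28, 794, 302, _, _, 237]

10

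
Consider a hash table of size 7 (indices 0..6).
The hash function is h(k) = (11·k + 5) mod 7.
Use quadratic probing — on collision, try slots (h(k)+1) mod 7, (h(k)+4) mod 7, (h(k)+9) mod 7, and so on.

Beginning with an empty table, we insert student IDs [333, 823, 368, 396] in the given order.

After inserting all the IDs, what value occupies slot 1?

Insert 333: h=0, slot 0 empty => index 0.
Insert 823: h=0, slot 0 occupied => index 1.
Insert 368: h=0, slots 0,1 occupied => index 4.
Insert 396: h=0, slots 0,1,4 occupied => index 2.
Table: [333, 823, 396, —, 368, —, —]

823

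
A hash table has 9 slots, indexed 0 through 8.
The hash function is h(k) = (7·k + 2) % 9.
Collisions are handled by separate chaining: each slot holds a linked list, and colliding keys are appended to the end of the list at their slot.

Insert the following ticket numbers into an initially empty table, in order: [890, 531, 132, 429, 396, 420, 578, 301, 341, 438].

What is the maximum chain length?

Insert 890: h=4, bucket 4 empty → new chain.
Insert 531: h=2, bucket 2 empty → new chain.
Insert 132: h=8, bucket 8 empty → new chain.
Insert 429: h=8, bucket 8 nonempty → append to chain.
Insert 396: h=2, bucket 2 nonempty → append to chain.
Insert 420: h=8, bucket 8 nonempty → append to chain.
Insert 578: h=7, bucket 7 empty → new chain.
Insert 301: h=3, bucket 3 empty → new chain.
Insert 341: h=4, bucket 4 nonempty → append to chain.
Insert 438: h=8, bucket 8 nonempty → append to chain.
Final buckets:
0: —
1: —
2: 531 -> 396
3: 301
4: 890 -> 341
5: —
6: —
7: 578
8: 132 -> 429 -> 420 -> 438

4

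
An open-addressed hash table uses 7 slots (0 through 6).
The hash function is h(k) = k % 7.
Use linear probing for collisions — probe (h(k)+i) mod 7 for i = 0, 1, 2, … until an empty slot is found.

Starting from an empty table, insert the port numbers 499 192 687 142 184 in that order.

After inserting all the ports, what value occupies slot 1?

499 hashes to 2; slot 2 is free → place at 2.
192 hashes to 3; slot 3 is free → place at 3.
687 hashes to 1; slot 1 is free → place at 1.
142 hashes to 2; 2,3 taken → place at 4.
184 hashes to 2; 2,3,4 taken → place at 5.
Table: [—, 687, 499, 192, 142, 184, —]

687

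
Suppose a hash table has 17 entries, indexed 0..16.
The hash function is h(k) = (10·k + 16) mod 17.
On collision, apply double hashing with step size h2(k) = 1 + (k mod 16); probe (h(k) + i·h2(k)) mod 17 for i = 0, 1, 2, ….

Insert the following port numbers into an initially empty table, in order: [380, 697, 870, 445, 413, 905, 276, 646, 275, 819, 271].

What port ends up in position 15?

Insert 380: h=8, slot 8 empty → index 8.
Insert 697: h=16, slot 16 empty → index 16.
Insert 870: h=12, slot 12 empty → index 12.
Insert 445: h=12, h2=14, slot 12 occupied → index 9.
Insert 413: h=15, slot 15 empty → index 15.
Insert 905: h=5, slot 5 empty → index 5.
Insert 276: h=5, h2=5, slot 5 occupied → index 10.
Insert 646: h=16, h2=7, slot 16 occupied → index 6.
Insert 275: h=12, h2=4, slots 12,16 occupied → index 3.
Insert 819: h=12, h2=4, slots 12,16,3 occupied → index 7.
Insert 271: h=6, h2=16, slots 6,5 occupied → index 4.
Table: [∅, ∅, ∅, 275, 271, 905, 646, 819, 380, 445, 276, ∅, 870, ∅, ∅, 413, 697]

413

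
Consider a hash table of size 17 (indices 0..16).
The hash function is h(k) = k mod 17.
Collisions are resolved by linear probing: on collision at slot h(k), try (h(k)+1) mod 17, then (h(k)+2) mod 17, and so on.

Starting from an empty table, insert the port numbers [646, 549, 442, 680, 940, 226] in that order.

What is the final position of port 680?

2

646 hashes to 0; slot 0 is free → place at 0.
549 hashes to 5; slot 5 is free → place at 5.
442 hashes to 0; 0 taken → place at 1.
680 hashes to 0; 0,1 taken → place at 2.
940 hashes to 5; 5 taken → place at 6.
226 hashes to 5; 5,6 taken → place at 7.
Table: [646, 442, 680, ., ., 549, 940, 226, ., ., ., ., ., ., ., ., .]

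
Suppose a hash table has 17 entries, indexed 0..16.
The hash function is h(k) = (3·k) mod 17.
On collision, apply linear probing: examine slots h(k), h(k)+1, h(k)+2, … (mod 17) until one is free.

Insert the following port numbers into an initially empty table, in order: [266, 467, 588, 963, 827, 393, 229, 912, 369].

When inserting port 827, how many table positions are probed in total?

3

266 hashes to 16; slot 16 is free -> place at 16.
467 hashes to 7; slot 7 is free -> place at 7.
588 hashes to 13; slot 13 is free -> place at 13.
963 hashes to 16; 16 taken -> place at 0.
827 hashes to 16; 16,0 taken -> place at 1.
393 hashes to 6; slot 6 is free -> place at 6.
229 hashes to 7; 7 taken -> place at 8.
912 hashes to 16; 16,0,1 taken -> place at 2.
369 hashes to 2; 2 taken -> place at 3.
Table: [963, 827, 912, 369, ., ., 393, 467, 229, ., ., ., ., 588, ., ., 266]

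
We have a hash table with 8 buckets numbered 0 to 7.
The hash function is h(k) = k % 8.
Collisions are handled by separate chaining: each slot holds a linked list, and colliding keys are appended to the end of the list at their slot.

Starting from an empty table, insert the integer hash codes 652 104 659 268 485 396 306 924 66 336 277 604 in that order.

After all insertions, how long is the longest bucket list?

Insert 652: h=4, bucket 4 empty → new chain.
Insert 104: h=0, bucket 0 empty → new chain.
Insert 659: h=3, bucket 3 empty → new chain.
Insert 268: h=4, bucket 4 nonempty → append to chain.
Insert 485: h=5, bucket 5 empty → new chain.
Insert 396: h=4, bucket 4 nonempty → append to chain.
Insert 306: h=2, bucket 2 empty → new chain.
Insert 924: h=4, bucket 4 nonempty → append to chain.
Insert 66: h=2, bucket 2 nonempty → append to chain.
Insert 336: h=0, bucket 0 nonempty → append to chain.
Insert 277: h=5, bucket 5 nonempty → append to chain.
Insert 604: h=4, bucket 4 nonempty → append to chain.
Final buckets:
0: 104 -> 336
1: -
2: 306 -> 66
3: 659
4: 652 -> 268 -> 396 -> 924 -> 604
5: 485 -> 277
6: -
7: -

5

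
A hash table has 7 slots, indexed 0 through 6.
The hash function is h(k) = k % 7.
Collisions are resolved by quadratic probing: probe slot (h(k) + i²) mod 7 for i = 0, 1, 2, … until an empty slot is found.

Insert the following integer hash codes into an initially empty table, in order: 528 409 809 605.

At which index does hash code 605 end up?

528 hashes to 3; slot 3 is free => place at 3.
409 hashes to 3; 3 taken => place at 4.
809 hashes to 4; 4 taken => place at 5.
605 hashes to 3; 3,4 taken => place at 0.
Table: [605, ., ., 528, 409, 809, .]

0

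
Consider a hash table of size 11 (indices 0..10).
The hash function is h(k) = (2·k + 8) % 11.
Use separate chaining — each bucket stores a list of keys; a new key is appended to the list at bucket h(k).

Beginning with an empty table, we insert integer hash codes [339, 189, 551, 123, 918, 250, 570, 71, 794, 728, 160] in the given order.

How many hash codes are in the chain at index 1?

4

Insert 339: h=4, bucket 4 empty -> new chain.
Insert 189: h=1, bucket 1 empty -> new chain.
Insert 551: h=10, bucket 10 empty -> new chain.
Insert 123: h=1, bucket 1 nonempty -> append to chain.
Insert 918: h=7, bucket 7 empty -> new chain.
Insert 250: h=2, bucket 2 empty -> new chain.
Insert 570: h=4, bucket 4 nonempty -> append to chain.
Insert 71: h=7, bucket 7 nonempty -> append to chain.
Insert 794: h=1, bucket 1 nonempty -> append to chain.
Insert 728: h=1, bucket 1 nonempty -> append to chain.
Insert 160: h=9, bucket 9 empty -> new chain.
Final buckets:
0: ∅
1: 189 -> 123 -> 794 -> 728
2: 250
3: ∅
4: 339 -> 570
5: ∅
6: ∅
7: 918 -> 71
8: ∅
9: 160
10: 551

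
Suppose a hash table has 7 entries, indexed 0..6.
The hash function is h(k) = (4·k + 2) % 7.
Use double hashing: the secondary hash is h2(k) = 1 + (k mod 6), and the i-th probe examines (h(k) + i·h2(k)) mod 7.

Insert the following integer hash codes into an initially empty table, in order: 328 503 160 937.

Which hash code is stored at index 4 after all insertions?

Insert 328: h=5, slot 5 empty -> index 5.
Insert 503: h=5, h2=6, slot 5 occupied -> index 4.
Insert 160: h=5, h2=5, slot 5 occupied -> index 3.
Insert 937: h=5, h2=2, slot 5 occupied -> index 0.
Table: [937, ., ., 160, 503, 328, .]

503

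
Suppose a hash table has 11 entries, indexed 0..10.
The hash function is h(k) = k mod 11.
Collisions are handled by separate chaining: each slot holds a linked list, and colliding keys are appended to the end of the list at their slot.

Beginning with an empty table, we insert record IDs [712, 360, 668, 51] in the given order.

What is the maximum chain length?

712 → bucket 8
360 → bucket 8 (collision)
668 → bucket 8 (collision)
51 → bucket 7
Final buckets:
0: .
1: .
2: .
3: .
4: .
5: .
6: .
7: 51
8: 712 -> 360 -> 668
9: .
10: .

3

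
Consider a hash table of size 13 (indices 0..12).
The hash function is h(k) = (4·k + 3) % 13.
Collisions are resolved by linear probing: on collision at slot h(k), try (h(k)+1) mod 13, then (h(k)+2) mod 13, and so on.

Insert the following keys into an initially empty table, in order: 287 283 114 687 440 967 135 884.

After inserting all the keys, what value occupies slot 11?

287: h=7 → slot 7
283: h=4 → slot 4
114: h=4, probe 4,5 → slot 5
687: h=8 → slot 8
440: h=8, probe 8,9 → slot 9
967: h=10 → slot 10
135: h=10, probe 10,11 → slot 11
884: h=3 → slot 3
Table: [—, —, —, 884, 283, 114, —, 287, 687, 440, 967, 135, —]

135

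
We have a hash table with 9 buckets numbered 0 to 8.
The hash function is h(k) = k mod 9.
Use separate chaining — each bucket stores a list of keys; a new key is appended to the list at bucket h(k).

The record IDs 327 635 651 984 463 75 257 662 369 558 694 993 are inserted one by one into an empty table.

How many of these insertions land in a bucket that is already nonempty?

Insert 327: h=3, bucket 3 empty → new chain.
Insert 635: h=5, bucket 5 empty → new chain.
Insert 651: h=3, bucket 3 nonempty → append to chain.
Insert 984: h=3, bucket 3 nonempty → append to chain.
Insert 463: h=4, bucket 4 empty → new chain.
Insert 75: h=3, bucket 3 nonempty → append to chain.
Insert 257: h=5, bucket 5 nonempty → append to chain.
Insert 662: h=5, bucket 5 nonempty → append to chain.
Insert 369: h=0, bucket 0 empty → new chain.
Insert 558: h=0, bucket 0 nonempty → append to chain.
Insert 694: h=1, bucket 1 empty → new chain.
Insert 993: h=3, bucket 3 nonempty → append to chain.
Final buckets:
0: 369 -> 558
1: 694
2: .
3: 327 -> 651 -> 984 -> 75 -> 993
4: 463
5: 635 -> 257 -> 662
6: .
7: .
8: .

7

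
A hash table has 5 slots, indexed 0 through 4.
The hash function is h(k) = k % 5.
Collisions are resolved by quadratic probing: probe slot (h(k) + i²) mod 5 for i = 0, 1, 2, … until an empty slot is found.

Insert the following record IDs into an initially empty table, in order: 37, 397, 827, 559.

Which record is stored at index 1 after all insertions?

Insert 37: h=2, slot 2 empty => index 2.
Insert 397: h=2, slot 2 occupied => index 3.
Insert 827: h=2, slots 2,3 occupied => index 1.
Insert 559: h=4, slot 4 empty => index 4.
Table: [∅, 827, 37, 397, 559]

827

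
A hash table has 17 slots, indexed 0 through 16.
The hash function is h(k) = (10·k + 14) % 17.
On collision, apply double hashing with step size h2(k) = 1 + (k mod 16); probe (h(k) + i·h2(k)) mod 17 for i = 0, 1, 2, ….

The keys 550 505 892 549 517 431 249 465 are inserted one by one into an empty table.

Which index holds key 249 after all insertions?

8

550 hashes to 6; slot 6 is free → place at 6.
505 hashes to 15; slot 15 is free → place at 15.
892 hashes to 9; slot 9 is free → place at 9.
549 hashes to 13; slot 13 is free → place at 13.
517 hashes to 16; slot 16 is free → place at 16.
431 hashes to 6, h2=16; 6 taken → place at 5.
249 hashes to 5, h2=10; 5,15 taken → place at 8.
465 hashes to 6, h2=2; 6,8 taken → place at 10.
Table: [., ., ., ., ., 431, 550, ., 249, 892, 465, ., ., 549, ., 505, 517]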